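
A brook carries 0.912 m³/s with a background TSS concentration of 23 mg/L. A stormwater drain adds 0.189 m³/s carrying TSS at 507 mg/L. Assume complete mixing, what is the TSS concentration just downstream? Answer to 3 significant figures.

Conservation of mass: C = (0.9120·23.00 + 0.1890·507.0) / 1.101 = 116.8/1.101 = 106.1 mg/L.

106 mg/L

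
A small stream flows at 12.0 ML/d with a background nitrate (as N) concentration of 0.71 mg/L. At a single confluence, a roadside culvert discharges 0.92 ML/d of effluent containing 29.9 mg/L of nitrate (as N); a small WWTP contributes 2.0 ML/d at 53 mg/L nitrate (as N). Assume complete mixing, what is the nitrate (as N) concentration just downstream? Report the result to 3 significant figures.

9.52 mg/L

Flow-weighted average: C = (12.00·0.7100 + 0.9200·29.90 + 2.000·53.00) / 14.92 = 142.0/14.92 = 9.519 mg/L.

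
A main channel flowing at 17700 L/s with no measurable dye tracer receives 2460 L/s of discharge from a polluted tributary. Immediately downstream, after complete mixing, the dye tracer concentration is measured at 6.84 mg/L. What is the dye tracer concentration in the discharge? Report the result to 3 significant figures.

Mass balance: 17700·0 + 2460·Cₑ = 20160·6.840
→ Cₑ = (20160·6.840 − 17700·0) / 2460 = 56.05 mg/L.

56.1 mg/L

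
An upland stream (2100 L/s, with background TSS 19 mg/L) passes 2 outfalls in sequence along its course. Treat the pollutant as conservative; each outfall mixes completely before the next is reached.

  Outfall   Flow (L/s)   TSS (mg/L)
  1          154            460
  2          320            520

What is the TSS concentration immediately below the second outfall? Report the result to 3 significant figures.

Outfall 1: combined Q = 2254 L/s; C = (2100·19.00 + 154.0·460.0)/2254 = 49.13 mg/L.
Outfall 2: combined Q = 2574 L/s; C = (2254·49.13 + 320.0·520.0)/2574 = 107.7 mg/L.

108 mg/L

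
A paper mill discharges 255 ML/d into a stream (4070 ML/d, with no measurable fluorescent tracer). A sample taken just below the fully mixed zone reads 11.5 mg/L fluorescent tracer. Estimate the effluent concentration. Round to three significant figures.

Mass balance: 4070·0 + 255.0·Cₑ = 4325·11.50
→ Cₑ = (4325·11.50 − 4070·0) / 255.0 = 195.0 mg/L.

195 mg/L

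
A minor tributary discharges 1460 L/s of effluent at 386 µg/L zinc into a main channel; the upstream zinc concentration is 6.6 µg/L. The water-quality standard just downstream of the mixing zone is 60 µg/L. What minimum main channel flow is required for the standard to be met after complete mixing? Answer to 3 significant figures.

8910 L/s

Set C_mix = 60: (Q·6.600 + 1460·386.0) / (Q + 1460) = 60
→ Q = 1460·(386.0 − 60)/(60 − 6.600) = 8913 L/s.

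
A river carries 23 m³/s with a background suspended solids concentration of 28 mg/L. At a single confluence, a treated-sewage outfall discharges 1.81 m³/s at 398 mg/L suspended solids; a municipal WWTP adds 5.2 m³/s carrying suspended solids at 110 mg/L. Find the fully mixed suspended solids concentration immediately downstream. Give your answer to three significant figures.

Mixed concentration C = ΣQC/ΣQ = (23.00·28.00 + 1.810·398.0 + 5.200·110.0) / 30.01 = 1936/30.01 = 64.52 mg/L.

64.5 mg/L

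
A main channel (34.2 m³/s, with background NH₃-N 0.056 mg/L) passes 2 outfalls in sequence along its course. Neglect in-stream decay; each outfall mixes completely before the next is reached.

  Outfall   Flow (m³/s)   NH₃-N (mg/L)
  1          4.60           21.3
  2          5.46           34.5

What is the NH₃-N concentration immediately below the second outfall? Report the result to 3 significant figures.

6.51 mg/L

After outfall 1: Q = 34.20 + 4.600 = 38.80 m³/s; C = (34.20·0.05600 + 4.600·21.30)/38.80 = 2.575 mg/L.
After outfall 2: Q = 38.80 + 5.460 = 44.26 m³/s; C = (38.80·2.575 + 5.460·34.50)/44.26 = 6.513 mg/L.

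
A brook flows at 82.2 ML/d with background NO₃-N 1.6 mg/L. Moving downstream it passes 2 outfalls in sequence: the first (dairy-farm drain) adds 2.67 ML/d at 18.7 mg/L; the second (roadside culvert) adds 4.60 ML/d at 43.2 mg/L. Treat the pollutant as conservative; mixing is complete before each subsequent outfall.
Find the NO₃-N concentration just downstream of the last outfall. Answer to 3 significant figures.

Outfall 1: combined Q = 84.87 ML/d; C = (82.20·1.600 + 2.670·18.70)/84.87 = 2.138 mg/L.
Outfall 2: combined Q = 89.47 ML/d; C = (84.87·2.138 + 4.600·43.20)/89.47 = 4.249 mg/L.

4.25 mg/L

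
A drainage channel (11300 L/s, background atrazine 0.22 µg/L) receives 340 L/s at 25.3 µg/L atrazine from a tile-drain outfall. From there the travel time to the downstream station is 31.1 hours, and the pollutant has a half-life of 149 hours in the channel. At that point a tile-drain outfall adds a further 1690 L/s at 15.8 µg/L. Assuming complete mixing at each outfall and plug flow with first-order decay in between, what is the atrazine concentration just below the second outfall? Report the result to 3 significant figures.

After mixing, C = (11300·0.2200 + 340.0·25.30) / 11640 = 11090/11640 = 0.9526 µg/L; combined flow 11640 L/s.
Half-life 149 h → k = ln 2 / 149 = 0.004652 h⁻¹ = 0.1116 d⁻¹.
After decay, C = 0.9526 × e^(−kt) = 0.9526 × 0.8653 = 0.8243 µg/L.
Second outfall: C = (11640·0.8243 + 1690·15.80)/13330 = 2.723 µg/L.

2.72 µg/L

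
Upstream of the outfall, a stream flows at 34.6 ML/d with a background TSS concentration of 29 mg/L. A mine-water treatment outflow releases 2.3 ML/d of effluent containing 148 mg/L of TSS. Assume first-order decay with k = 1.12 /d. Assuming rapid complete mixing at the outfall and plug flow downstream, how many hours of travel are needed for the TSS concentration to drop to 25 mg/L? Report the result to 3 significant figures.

8.06 h

Mass balance: C = (34.60·29.00 + 2.300·148.0) / 36.90 = 1344/36.90 = 36.42 mg/L.
36.42·exp(−k·t) = 25 → t = ln(36.42/25)/k = 29020 s = 8.061 h.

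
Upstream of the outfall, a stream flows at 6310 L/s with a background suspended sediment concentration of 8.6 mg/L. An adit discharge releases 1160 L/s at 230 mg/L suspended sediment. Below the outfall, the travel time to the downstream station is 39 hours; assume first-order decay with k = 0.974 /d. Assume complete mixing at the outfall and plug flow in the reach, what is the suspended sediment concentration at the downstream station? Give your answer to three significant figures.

8.83 mg/L

Mixed concentration C = ΣQC/ΣQ = (6310·8.600 + 1160·230.0) / 7470 = 321100/7470 = 42.98 mg/L.
Decay over the reach: 42.98·exp(−kt) = 42.98·0.2054 = 8.829 mg/L.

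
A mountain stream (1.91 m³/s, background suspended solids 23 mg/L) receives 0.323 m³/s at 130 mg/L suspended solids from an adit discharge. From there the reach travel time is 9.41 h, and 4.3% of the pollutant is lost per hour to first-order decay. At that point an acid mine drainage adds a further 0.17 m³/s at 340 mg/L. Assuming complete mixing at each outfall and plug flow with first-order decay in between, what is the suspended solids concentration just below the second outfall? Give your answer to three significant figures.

Conservation of mass: C = (1.910·23.00 + 0.3230·130.0) / 2.233 = 85.92/2.233 = 38.48 mg/L; combined flow 2.233 m³/s.
4.3%/h lost → k = −ln(1 − 0.043) = 0.04395 h⁻¹.
Applying C = C₀e^(−kt): 38.48 × 0.6613 = 25.44 mg/L.
Second outfall: C = (2.233·25.44 + 0.1700·340.0)/2.403 = 47.70 mg/L.

47.7 mg/L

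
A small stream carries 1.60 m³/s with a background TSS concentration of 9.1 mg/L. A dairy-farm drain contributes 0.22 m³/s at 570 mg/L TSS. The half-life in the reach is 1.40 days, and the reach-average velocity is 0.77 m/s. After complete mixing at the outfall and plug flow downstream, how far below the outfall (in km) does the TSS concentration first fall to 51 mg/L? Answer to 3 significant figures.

Mixed concentration C = ΣQC/ΣQ = (1.600·9.100 + 0.2200·570.0) / 1.820 = 140.0/1.820 = 76.90 mg/L.
Half-life 1.40 d → k = ln 2 / 1.40 = 0.4951 d⁻¹.
Set 76.90·exp(−k·t) = 51 → t = ln(76.90/51)/k = 71670 s = 19.91 h.
Distance = v·t = 0.77·71670 = 55190 m = 55.19 km.

55.2 km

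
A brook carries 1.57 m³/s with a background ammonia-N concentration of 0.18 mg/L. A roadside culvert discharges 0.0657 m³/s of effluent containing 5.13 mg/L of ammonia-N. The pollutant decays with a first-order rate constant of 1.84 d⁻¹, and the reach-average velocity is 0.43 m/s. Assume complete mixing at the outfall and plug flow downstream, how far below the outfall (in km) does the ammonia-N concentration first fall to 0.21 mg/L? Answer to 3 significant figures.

11.9 km

Mixed concentration C = ΣQC/ΣQ = (1.570·0.1800 + 0.06570·5.130) / 1.636 = 0.6196/1.636 = 0.3788 mg/L.
Set 0.3788·exp(−k·t) = 0.21 → t = ln(0.3788/0.21)/k = 27700 s = 7.695 h.
Distance = v·t = 0.43·27700 = 11910 m = 11.91 km.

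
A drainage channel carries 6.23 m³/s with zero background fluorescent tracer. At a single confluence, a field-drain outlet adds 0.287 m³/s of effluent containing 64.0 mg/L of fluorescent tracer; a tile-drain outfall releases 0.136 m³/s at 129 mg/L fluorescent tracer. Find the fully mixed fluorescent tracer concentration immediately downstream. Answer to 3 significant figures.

5.40 mg/L

Flow-weighted average: C = (6.230·0 + 0.2870·64.00 + 0.1360·129.0) / 6.653 = 35.91/6.653 = 5.398 mg/L.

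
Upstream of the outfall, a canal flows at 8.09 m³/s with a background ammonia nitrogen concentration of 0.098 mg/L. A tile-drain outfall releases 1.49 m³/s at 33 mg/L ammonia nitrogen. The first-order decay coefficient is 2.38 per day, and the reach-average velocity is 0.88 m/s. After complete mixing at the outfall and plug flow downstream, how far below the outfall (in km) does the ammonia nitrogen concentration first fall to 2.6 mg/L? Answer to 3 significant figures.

Mixed concentration C = ΣQC/ΣQ = (8.090·0.09800 + 1.490·33.00) / 9.580 = 49.96/9.580 = 5.215 mg/L.
Set 5.215·exp(−k·t) = 2.6 → t = ln(5.215/2.6)/k = 25270 s = 7.019 h.
Distance = v·t = 0.88·25270 = 22240 m = 22.24 km.

22.2 km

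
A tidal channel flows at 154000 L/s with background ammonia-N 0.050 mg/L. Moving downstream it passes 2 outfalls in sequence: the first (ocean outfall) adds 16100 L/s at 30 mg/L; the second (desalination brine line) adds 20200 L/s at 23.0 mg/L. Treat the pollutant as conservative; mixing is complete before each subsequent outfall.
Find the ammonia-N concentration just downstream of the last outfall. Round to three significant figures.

5.02 mg/L

Outfall 1: combined Q = 170100 L/s; C = (154000·0.05000 + 16100·30.00)/170100 = 2.885 mg/L.
Outfall 2: combined Q = 190300 L/s; C = (170100·2.885 + 20200·23.00)/190300 = 5.020 mg/L.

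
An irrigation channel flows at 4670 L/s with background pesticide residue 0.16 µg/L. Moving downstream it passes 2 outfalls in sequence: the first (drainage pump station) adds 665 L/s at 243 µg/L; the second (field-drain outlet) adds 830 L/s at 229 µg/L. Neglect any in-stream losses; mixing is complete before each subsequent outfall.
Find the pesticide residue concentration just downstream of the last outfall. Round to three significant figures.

57.2 µg/L

Below outfall 1: Q → 5335 L/s, C = (4670·0.1600 + 665.0·243.0)/5335 = 30.43 µg/L.
Below outfall 2: Q → 6165 L/s, C = (5335·30.43 + 830.0·229.0)/6165 = 57.16 µg/L.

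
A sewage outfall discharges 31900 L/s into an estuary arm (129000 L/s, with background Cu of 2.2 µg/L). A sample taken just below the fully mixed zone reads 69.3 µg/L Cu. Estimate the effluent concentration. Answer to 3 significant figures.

Mass balance: 129000·2.200 + 31900·Cₑ = 160900·69.30
→ Cₑ = (160900·69.30 − 129000·2.200) / 31900 = 340.6 µg/L.

341 µg/L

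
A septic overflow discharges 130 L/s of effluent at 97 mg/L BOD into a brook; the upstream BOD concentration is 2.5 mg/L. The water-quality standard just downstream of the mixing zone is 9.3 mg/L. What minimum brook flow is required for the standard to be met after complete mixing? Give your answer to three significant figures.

Set C_mix = 9.3: (Q·2.500 + 130.0·97.00) / (Q + 130.0) = 9.3
→ Q = 130.0·(97.00 − 9.3)/(9.3 − 2.500) = 1677 L/s.

1680 L/s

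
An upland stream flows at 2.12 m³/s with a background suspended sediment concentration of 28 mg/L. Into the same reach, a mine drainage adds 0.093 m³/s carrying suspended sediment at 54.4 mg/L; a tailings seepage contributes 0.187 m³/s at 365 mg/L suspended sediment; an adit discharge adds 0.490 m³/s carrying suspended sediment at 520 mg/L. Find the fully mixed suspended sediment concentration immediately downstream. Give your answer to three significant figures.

134 mg/L

Mass balance: C = (2.120·28.00 + 0.09300·54.40 + 0.1870·365.0 + 0.4900·520.0) / 2.890 = 387.5/2.890 = 134.1 mg/L.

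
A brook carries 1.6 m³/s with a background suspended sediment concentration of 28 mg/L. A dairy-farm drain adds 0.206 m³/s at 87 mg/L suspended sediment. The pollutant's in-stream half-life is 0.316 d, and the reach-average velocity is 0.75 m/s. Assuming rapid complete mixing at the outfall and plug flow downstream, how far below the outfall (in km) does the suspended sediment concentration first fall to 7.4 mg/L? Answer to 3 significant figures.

Conservation of mass: C = (1.600·28.00 + 0.2060·87.00) / 1.806 = 62.72/1.806 = 34.73 mg/L.
Half-life 0.316 d → k = ln 2 / 0.316 = 2.194 d⁻¹.
Set 34.73·exp(−k·t) = 7.4 → t = ln(34.73/7.4)/k = 60900 s = 16.92 h.
Distance = v·t = 0.75·60900 = 45680 m = 45.68 km.

45.7 km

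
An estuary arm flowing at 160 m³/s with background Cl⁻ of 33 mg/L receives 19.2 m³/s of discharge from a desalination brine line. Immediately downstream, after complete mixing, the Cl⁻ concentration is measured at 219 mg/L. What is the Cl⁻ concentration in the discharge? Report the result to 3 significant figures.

1770 mg/L

Mass balance: 160.0·33.00 + 19.20·Cₑ = 179.2·219.0
→ Cₑ = (179.2·219.0 − 160.0·33.00) / 19.20 = 1769 mg/L.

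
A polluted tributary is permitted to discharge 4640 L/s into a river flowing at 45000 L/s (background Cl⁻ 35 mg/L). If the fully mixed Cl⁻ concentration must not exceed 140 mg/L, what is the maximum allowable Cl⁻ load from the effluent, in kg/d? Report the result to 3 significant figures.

464000 kg/d

Mass balance at the limit: 45000·35.00 + 4640·Cₑ = 49640·140 → Cₑ = 1158 mg/L.
4640 L/s = 4.640 m³/s. Load = 4.640 m³/s × 1158 g/m³ × 86 400 s/d = 464400 kg/d.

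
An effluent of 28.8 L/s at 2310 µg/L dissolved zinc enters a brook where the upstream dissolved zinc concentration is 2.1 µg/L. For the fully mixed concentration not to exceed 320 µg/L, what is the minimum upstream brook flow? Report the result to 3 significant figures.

180 L/s

Set C_mix = 320: (Q·2.100 + 28.80·2310) / (Q + 28.80) = 320
→ Q = 28.80·(2310 − 320)/(320 − 2.100) = 180.3 L/s.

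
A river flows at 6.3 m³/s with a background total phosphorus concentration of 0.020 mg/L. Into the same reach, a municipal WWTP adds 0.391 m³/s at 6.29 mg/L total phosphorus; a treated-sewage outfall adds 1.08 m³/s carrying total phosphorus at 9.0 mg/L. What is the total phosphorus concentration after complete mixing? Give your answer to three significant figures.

Mass balance: C = (6.300·0.02000 + 0.3910·6.290 + 1.080·9.000) / 7.771 = 12.31/7.771 = 1.584 mg/L.

1.58 mg/L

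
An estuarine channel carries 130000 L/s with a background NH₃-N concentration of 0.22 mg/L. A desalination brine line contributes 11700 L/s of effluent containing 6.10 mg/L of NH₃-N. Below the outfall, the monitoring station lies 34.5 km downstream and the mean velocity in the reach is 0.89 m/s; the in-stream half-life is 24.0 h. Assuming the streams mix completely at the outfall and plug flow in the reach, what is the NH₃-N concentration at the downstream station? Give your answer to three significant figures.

0.517 mg/L

Mass balance: C = (130000·0.2200 + 11700·6.100) / 141700 = 99970/141700 = 0.7055 mg/L.
Travel time t = 34.5·1000 / 0.89 = 38760 s = 10.77 h.
Half-life 24.0 h → k = ln 2 / 24.0 = 0.02888 h⁻¹ = 0.6931 d⁻¹.
Decay over the reach: 0.7055·exp(−kt) = 0.7055·0.7327 = 0.5169 mg/L.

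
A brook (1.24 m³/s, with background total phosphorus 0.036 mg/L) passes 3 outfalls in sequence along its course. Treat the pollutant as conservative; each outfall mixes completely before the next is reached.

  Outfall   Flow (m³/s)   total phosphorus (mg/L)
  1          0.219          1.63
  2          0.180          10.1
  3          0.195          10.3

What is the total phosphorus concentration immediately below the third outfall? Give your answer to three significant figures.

Outfall 1: combined Q = 1.459 m³/s; C = (1.240·0.03600 + 0.2190·1.630)/1.459 = 0.2753 mg/L.
Outfall 2: combined Q = 1.639 m³/s; C = (1.459·0.2753 + 0.1800·10.10)/1.639 = 1.354 mg/L.
Outfall 3: combined Q = 1.834 m³/s; C = (1.639·1.354 + 0.1950·10.30)/1.834 = 2.305 mg/L.

2.31 mg/L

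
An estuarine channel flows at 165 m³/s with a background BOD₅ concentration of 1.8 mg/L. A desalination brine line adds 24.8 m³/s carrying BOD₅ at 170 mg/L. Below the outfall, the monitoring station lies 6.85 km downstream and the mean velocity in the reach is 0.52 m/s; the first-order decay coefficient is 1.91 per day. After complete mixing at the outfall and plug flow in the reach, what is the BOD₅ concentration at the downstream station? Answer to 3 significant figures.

17.8 mg/L

After mixing, C = (165.0·1.800 + 24.80·170.0) / 189.8 = 4513/189.8 = 23.78 mg/L.
Travel time t = 6.85·1000 / 0.52 = 13170 s = 3.659 h.
First-order decay: C = 23.78·exp(−k·t) = 23.78·0.7474 = 17.77 mg/L.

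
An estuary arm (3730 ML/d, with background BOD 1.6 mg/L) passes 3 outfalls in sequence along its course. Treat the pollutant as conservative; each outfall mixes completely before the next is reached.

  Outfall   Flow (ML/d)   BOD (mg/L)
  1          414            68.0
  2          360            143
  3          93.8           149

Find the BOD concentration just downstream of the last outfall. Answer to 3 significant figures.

21.7 mg/L

Outfall 1: combined Q = 4144 ML/d; C = (3730·1.600 + 414.0·68.00)/4144 = 8.234 mg/L.
Outfall 2: combined Q = 4504 ML/d; C = (4144·8.234 + 360.0·143.0)/4504 = 19.01 mg/L.
Outfall 3: combined Q = 4598 ML/d; C = (4504·19.01 + 93.80·149.0)/4598 = 21.66 mg/L.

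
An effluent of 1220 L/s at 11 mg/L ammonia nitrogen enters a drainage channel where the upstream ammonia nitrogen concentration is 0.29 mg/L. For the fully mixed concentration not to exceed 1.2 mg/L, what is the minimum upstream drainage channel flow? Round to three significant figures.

13100 L/s

Set C_mix = 1.2: (Q·0.2900 + 1220·11.00) / (Q + 1220) = 1.2
→ Q = 1220·(11.00 − 1.2)/(1.2 − 0.2900) = 13140 L/s.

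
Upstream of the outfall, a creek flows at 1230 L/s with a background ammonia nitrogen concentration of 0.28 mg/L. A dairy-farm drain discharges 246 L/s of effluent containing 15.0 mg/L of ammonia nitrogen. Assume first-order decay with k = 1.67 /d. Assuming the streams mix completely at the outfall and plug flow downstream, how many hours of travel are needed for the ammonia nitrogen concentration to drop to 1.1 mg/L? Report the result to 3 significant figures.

13.1 h

Mixed concentration C = ΣQC/ΣQ = (1230·0.2800 + 246.0·15.00) / 1476 = 4034/1476 = 2.733 mg/L.
2.733·exp(−k·t) = 1.1 → t = ln(2.733/1.1)/k = 47090 s = 13.08 h.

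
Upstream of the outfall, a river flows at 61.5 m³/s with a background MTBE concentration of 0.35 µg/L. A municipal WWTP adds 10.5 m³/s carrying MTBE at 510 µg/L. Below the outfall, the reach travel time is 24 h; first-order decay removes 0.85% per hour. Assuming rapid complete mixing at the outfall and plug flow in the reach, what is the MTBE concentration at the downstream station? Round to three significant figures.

Flow-weighted average: C = (61.50·0.3500 + 10.50·510.0) / 72.00 = 5377/72.00 = 74.67 µg/L.
0.85%/h lost → k = −ln(1 − 0.0085) = 0.008536 h⁻¹.
First-order decay: C = 74.67·exp(−k·t) = 74.67·0.8148 = 60.84 µg/L.

60.8 µg/L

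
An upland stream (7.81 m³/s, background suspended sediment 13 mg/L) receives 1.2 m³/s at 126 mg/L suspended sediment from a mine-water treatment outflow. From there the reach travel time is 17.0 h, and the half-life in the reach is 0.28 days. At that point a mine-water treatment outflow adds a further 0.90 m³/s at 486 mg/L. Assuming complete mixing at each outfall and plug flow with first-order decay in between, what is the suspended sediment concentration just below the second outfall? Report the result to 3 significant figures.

After mixing, C = (7.810·13.00 + 1.200·126.0) / 9.010 = 252.7/9.010 = 28.05 mg/L; combined flow 9.010 m³/s.
Half-life 0.28 d → k = ln 2 / 0.28 = 2.476 d⁻¹.
Applying C = C₀e^(−kt): 28.05 × 0.1732 = 4.857 mg/L.
At the second outfall, C = (9.010·4.857 + 0.9000·486.0) / (9.010 + 0.9000) = 48.55 mg/L.

48.6 mg/L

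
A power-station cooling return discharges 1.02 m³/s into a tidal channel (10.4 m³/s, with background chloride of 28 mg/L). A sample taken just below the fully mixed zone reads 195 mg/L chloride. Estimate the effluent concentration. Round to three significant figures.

Mass balance: 10.40·28.00 + 1.020·Cₑ = 11.42·195.0
→ Cₑ = (11.42·195.0 − 10.40·28.00) / 1.020 = 1898 mg/L.

1900 mg/L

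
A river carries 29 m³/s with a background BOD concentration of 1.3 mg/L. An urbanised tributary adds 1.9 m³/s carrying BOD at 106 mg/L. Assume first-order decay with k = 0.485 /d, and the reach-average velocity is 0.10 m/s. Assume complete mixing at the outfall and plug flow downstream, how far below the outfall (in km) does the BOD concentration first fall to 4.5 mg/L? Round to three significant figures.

Conservation of mass: C = (29.00·1.300 + 1.900·106.0) / 30.90 = 239.1/30.90 = 7.738 mg/L.
Set 7.738·exp(−k·t) = 4.5 → t = ln(7.738/4.5)/k = 96560 s = 26.82 h.
Distance = v·t = 0.10·96560 = 9656 m = 9.656 km.

9.66 km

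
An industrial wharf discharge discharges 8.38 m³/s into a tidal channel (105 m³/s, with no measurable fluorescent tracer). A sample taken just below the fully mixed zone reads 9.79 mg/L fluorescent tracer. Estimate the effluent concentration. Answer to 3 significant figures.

132 mg/L

Mass balance: 105.0·0 + 8.380·Cₑ = 113.4·9.790
→ Cₑ = (113.4·9.790 − 105.0·0) / 8.380 = 132.5 mg/L.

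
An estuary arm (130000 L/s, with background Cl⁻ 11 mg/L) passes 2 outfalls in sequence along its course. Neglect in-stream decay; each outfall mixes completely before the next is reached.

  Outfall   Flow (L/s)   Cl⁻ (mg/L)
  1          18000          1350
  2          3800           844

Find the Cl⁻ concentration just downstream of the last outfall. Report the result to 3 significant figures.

After outfall 1: Q = 130000 + 18000 = 148000 L/s; C = (130000·11.00 + 18000·1350)/148000 = 173.9 mg/L.
After outfall 2: Q = 148000 + 3800 = 151800 L/s; C = (148000·173.9 + 3800·844.0)/151800 = 190.6 mg/L.

191 mg/L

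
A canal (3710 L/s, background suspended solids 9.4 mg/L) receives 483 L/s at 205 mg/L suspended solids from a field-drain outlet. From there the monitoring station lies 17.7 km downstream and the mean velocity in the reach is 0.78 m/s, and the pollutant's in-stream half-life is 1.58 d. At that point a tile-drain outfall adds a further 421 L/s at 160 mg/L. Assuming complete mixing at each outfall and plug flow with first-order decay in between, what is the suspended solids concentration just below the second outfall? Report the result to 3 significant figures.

40.5 mg/L

Mixed concentration C = ΣQC/ΣQ = (3710·9.400 + 483.0·205.0) / 4193 = 133900/4193 = 31.93 mg/L; combined flow 4193 L/s.
Travel time t = 17.7·1000 / 0.78 = 22690 s = 6.303 h.
Half-life 1.58 d → k = ln 2 / 1.58 = 0.4387 d⁻¹.
After decay, C = 31.93 × e^(−kt) = 31.93 × 0.8912 = 28.46 mg/L.
At the second outfall, C = (4193·28.46 + 421.0·160.0) / (4193 + 421.0) = 40.46 mg/L.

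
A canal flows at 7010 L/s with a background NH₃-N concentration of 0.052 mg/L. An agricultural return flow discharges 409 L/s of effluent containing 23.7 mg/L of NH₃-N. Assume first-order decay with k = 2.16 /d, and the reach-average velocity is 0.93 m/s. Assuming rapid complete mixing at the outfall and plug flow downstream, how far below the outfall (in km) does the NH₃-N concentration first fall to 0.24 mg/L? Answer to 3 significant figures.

64.4 km

Mass balance: C = (7010·0.05200 + 409.0·23.70) / 7419 = 10060/7419 = 1.356 mg/L.
Set 1.356·exp(−k·t) = 0.24 → t = ln(1.356/0.24)/k = 69260 s = 19.24 h.
Distance = v·t = 0.93·69260 = 64410 m = 64.41 km.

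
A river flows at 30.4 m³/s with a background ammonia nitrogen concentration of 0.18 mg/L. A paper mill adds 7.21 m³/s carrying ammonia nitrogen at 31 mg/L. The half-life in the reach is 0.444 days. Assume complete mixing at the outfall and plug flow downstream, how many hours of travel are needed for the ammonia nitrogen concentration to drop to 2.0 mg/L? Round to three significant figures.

Mixed concentration C = ΣQC/ΣQ = (30.40·0.1800 + 7.210·31.00) / 37.61 = 229.0/37.61 = 6.088 mg/L.
Half-life 0.444 d → k = ln 2 / 0.444 = 1.561 d⁻¹.
6.088·exp(−k·t) = 2.0 → t = ln(6.088/2.0)/k = 61610 s = 17.11 h.

17.1 h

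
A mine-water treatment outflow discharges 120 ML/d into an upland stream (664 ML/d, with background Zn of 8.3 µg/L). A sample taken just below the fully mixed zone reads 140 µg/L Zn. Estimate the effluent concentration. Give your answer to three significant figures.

Mass balance: 664.0·8.300 + 120.0·Cₑ = 784.0·140.0
→ Cₑ = (784.0·140.0 − 664.0·8.300) / 120.0 = 868.7 µg/L.

869 µg/L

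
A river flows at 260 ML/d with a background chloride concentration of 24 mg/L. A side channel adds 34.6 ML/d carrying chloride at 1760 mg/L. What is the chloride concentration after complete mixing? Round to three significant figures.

228 mg/L

Mass balance: C = (260.0·24.00 + 34.60·1760) / 294.6 = 67140/294.6 = 227.9 mg/L.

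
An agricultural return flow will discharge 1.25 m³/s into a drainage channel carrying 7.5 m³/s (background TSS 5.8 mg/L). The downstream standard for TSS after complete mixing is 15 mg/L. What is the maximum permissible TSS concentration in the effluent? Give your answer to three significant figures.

70.2 mg/L

At the limit, (Qr·Cr + Qe·Cₑ)/(Qr + Qe) = 15:
Cₑ = (8.750·15 − 7.500·5.800) / 1.250 = 70.20 mg/L.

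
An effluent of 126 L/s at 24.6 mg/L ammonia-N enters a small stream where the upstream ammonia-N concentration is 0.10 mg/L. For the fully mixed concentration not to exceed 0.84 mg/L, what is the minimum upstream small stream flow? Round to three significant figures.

4050 L/s

Set C_mix = 0.84: (Q·0.1000 + 126.0·24.60) / (Q + 126.0) = 0.84
→ Q = 126.0·(24.60 − 0.84)/(0.84 − 0.1000) = 4046 L/s.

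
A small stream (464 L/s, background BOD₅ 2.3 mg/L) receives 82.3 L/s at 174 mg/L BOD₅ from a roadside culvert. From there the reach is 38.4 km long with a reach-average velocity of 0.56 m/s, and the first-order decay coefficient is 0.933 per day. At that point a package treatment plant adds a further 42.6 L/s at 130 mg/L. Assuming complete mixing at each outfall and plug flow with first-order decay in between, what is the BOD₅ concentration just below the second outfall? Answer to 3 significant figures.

After mixing, C = (464.0·2.300 + 82.30·174.0) / 546.3 = 15390/546.3 = 28.17 mg/L; combined flow 546.3 L/s.
Travel time t = 38.4·1000 / 0.56 = 68570 s = 19.05 h.
Decay over the reach: 28.17·exp(−kt) = 28.17·0.4769 = 13.43 mg/L.
Second outfall: C = (546.3·13.43 + 42.60·130.0)/588.9 = 21.86 mg/L.

21.9 mg/L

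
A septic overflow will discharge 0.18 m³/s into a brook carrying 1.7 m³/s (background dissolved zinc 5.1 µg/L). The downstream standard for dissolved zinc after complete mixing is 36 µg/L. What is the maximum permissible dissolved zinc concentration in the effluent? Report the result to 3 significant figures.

At the limit, (Qr·Cr + Qe·Cₑ)/(Qr + Qe) = 36:
Cₑ = (1.880·36 − 1.700·5.100) / 0.1800 = 327.8 µg/L.

328 µg/L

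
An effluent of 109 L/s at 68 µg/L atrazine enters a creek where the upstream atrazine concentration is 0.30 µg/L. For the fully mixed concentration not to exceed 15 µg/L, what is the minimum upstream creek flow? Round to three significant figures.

393 L/s

Set C_mix = 15: (Q·0.3000 + 109.0·68.00) / (Q + 109.0) = 15
→ Q = 109.0·(68.00 − 15)/(15 − 0.3000) = 393.0 L/s.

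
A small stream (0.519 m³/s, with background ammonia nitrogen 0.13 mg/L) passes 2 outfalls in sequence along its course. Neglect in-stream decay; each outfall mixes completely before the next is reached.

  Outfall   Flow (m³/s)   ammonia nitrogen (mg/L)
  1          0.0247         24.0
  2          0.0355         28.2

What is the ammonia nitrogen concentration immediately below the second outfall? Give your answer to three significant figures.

2.87 mg/L

Outfall 1: combined Q = 0.5437 m³/s; C = (0.5190·0.1300 + 0.02470·24.00)/0.5437 = 1.214 mg/L.
Outfall 2: combined Q = 0.5792 m³/s; C = (0.5437·1.214 + 0.03550·28.20)/0.5792 = 2.868 mg/L.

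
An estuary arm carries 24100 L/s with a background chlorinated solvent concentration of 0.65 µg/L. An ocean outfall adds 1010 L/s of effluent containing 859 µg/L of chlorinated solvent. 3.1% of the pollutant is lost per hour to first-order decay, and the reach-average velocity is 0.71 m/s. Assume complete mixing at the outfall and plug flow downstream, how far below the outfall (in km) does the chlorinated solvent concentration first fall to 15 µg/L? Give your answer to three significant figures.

69.2 km

Conservation of mass: C = (24100·0.6500 + 1010·859.0) / 25110 = 883300/25110 = 35.18 µg/L.
3.1%/h lost → k = −ln(1 − 0.031) = 0.03149 h⁻¹.
Set 35.18·exp(−k·t) = 15 → t = ln(35.18/15)/k = 97430 s = 27.07 h.
Distance = v·t = 0.71·97430 = 69180 m = 69.18 km.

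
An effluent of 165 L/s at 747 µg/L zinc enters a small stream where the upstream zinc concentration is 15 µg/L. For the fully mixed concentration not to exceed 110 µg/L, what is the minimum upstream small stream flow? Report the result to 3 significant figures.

1110 L/s

Set C_mix = 110: (Q·15.00 + 165.0·747.0) / (Q + 165.0) = 110
→ Q = 165.0·(747.0 − 110)/(110 − 15.00) = 1106 L/s.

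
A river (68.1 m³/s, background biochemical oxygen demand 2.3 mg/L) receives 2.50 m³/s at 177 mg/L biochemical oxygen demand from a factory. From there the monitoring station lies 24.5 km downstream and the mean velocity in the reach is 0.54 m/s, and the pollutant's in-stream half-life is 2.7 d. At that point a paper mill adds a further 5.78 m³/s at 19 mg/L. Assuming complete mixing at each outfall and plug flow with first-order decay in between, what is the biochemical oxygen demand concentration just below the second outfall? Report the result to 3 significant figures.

8.29 mg/L

Mixed concentration C = ΣQC/ΣQ = (68.10·2.300 + 2.500·177.0) / 70.60 = 599.1/70.60 = 8.486 mg/L; combined flow 70.60 m³/s.
Travel time t = 24.5·1000 / 0.54 = 45370 s = 12.60 h.
Half-life 2.7 d → k = ln 2 / 2.7 = 0.2567 d⁻¹.
Decay over the reach: 8.486·exp(−kt) = 8.486·0.8739 = 7.416 mg/L.
Second outfall: C = (70.60·7.416 + 5.780·19.00)/76.38 = 8.293 mg/L.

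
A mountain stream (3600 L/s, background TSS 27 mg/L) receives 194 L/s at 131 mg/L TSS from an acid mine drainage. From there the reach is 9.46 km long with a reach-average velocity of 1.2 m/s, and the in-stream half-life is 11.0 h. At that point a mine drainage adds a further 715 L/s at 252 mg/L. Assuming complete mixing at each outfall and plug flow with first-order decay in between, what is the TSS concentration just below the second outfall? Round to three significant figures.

63.6 mg/L

Mixed concentration C = ΣQC/ΣQ = (3600·27.00 + 194.0·131.0) / 3794 = 122600/3794 = 32.32 mg/L; combined flow 3794 L/s.
Travel time t = 9.46·1000 / 1.2 = 7883 s = 2.190 h.
Half-life 11.0 h → k = ln 2 / 11.0 = 0.06301 h⁻¹ = 1.512 d⁻¹.
Decay over the reach: 32.32·exp(−kt) = 32.32·0.8711 = 28.15 mg/L.
Second outfall: C = (3794·28.15 + 715.0·252.0)/4509 = 63.65 mg/L.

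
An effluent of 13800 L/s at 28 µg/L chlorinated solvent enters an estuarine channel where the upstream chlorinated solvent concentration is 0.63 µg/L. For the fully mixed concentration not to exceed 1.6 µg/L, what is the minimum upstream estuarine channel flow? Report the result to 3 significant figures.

Set C_mix = 1.6: (Q·0.6300 + 13800·28.00) / (Q + 13800) = 1.6
→ Q = 13800·(28.00 − 1.6)/(1.6 − 0.6300) = 375600 L/s.

376000 L/s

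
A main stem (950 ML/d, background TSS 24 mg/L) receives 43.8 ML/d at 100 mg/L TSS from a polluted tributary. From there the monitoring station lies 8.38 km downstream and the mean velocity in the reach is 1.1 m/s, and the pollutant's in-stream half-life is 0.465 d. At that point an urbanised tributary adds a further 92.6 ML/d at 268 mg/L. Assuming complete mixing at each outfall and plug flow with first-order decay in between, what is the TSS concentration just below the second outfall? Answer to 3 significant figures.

After mixing, C = (950.0·24.00 + 43.80·100.0) / 993.8 = 27180/993.8 = 27.35 mg/L; combined flow 993.8 ML/d.
Travel time t = 8.38·1000 / 1.1 = 7618 s = 2.116 h.
Half-life 0.465 d → k = ln 2 / 0.465 = 1.491 d⁻¹.
After decay, C = 27.35 × e^(−kt) = 27.35 × 0.8768 = 23.98 mg/L.
Second outfall: C = (993.8·23.98 + 92.60·268.0)/1086 = 44.78 mg/L.

44.8 mg/L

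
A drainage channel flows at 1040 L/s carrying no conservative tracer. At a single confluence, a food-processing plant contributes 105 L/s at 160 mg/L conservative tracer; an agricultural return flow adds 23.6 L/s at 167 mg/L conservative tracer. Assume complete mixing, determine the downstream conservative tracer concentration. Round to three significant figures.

Mass balance: C = (1040·0 + 105.0·160.0 + 23.60·167.0) / 1169 = 20740/1169 = 17.75 mg/L.

17.7 mg/L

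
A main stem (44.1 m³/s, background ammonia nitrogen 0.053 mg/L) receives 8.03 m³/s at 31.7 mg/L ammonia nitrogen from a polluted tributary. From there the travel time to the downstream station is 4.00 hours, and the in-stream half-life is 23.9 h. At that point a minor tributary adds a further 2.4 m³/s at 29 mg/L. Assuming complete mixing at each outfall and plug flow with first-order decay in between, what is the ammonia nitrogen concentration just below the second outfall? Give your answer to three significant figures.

5.47 mg/L

Mass balance: C = (44.10·0.05300 + 8.030·31.70) / 52.13 = 256.9/52.13 = 4.928 mg/L; combined flow 52.13 m³/s.
Half-life 23.9 h → k = ln 2 / 23.9 = 0.02900 h⁻¹ = 0.6960 d⁻¹.
First-order decay: C = 4.928·exp(−k·t) = 4.928·0.8905 = 4.388 mg/L.
Second outfall: C = (52.13·4.388 + 2.400·29.00)/54.53 = 5.471 mg/L.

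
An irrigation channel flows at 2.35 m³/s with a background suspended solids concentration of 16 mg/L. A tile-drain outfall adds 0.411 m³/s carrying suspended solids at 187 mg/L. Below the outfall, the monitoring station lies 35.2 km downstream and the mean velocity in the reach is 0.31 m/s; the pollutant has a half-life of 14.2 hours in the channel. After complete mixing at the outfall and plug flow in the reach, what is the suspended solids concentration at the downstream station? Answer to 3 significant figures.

After mixing, C = (2.350·16.00 + 0.4110·187.0) / 2.761 = 114.5/2.761 = 41.45 mg/L.
Travel time t = 35.2·1000 / 0.31 = 113500 s = 31.54 h.
Half-life 14.2 h → k = ln 2 / 14.2 = 0.04881 h⁻¹ = 1.172 d⁻¹.
After decay, C = 41.45 × e^(−kt) = 41.45 × 0.2145 = 8.890 mg/L.

8.89 mg/L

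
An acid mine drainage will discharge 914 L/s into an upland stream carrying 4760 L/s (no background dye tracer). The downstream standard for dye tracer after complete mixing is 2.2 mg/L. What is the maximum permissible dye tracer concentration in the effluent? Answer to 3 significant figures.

13.7 mg/L

At the limit, (Qr·Cr + Qe·Cₑ)/(Qr + Qe) = 2.2:
Cₑ = (5674·2.2 − 4760·0) / 914.0 = 13.66 mg/L.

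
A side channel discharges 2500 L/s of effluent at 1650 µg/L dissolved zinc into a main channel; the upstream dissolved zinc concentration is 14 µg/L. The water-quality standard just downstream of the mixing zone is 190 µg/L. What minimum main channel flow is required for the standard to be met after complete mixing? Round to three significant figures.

Set C_mix = 190: (Q·14.00 + 2500·1650) / (Q + 2500) = 190
→ Q = 2500·(1650 − 190)/(190 − 14.00) = 20740 L/s.

20700 L/s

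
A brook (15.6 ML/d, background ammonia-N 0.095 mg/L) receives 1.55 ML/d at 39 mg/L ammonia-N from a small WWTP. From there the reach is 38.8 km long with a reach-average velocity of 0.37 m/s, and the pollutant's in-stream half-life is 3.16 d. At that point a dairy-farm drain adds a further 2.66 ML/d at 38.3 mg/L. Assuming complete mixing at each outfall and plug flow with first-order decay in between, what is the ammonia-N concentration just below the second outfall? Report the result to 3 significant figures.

7.54 mg/L

After mixing, C = (15.60·0.09500 + 1.550·39.00) / 17.15 = 61.93/17.15 = 3.611 mg/L; combined flow 17.15 ML/d.
Travel time t = 38.8·1000 / 0.37 = 104900 s = 29.13 h.
Half-life 3.16 d → k = ln 2 / 3.16 = 0.2194 d⁻¹.
Decay over the reach: 3.611·exp(−kt) = 3.611·0.7663 = 2.767 mg/L.
At the second outfall, C = (17.15·2.767 + 2.660·38.30) / (17.15 + 2.660) = 7.538 mg/L.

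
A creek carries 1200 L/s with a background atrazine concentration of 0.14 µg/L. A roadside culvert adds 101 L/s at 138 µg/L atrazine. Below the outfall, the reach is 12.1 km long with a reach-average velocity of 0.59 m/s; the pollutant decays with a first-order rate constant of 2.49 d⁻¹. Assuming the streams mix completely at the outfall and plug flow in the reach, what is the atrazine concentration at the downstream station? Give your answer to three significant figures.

6.00 µg/L

Conservation of mass: C = (1200·0.1400 + 101.0·138.0) / 1301 = 14110/1301 = 10.84 µg/L.
Travel time t = 12.1·1000 / 0.59 = 20510 s = 5.697 h.
After decay, C = 10.84 × e^(−kt) = 10.84 × 0.5537 = 6.004 µg/L.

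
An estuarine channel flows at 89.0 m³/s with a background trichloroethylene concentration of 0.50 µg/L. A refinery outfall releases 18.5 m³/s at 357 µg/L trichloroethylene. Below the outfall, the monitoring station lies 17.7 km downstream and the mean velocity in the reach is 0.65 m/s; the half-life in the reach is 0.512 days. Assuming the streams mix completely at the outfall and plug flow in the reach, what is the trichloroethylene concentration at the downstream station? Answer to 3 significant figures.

After mixing, C = (89.00·0.5000 + 18.50·357.0) / 107.5 = 6649/107.5 = 61.85 µg/L.
Travel time t = 17.7·1000 / 0.65 = 27230 s = 7.564 h.
Half-life 0.512 d → k = ln 2 / 0.512 = 1.354 d⁻¹.
Applying C = C₀e^(−kt): 61.85 × 0.6527 = 40.37 µg/L.

40.4 µg/L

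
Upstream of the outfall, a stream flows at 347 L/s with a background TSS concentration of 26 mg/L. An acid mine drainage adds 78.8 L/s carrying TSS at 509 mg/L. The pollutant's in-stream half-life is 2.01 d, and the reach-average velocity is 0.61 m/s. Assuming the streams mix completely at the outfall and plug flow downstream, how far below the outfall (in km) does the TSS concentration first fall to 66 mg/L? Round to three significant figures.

85.4 km

Flow-weighted average: C = (347.0·26.00 + 78.80·509.0) / 425.8 = 49130/425.8 = 115.4 mg/L.
Half-life 2.01 d → k = ln 2 / 2.01 = 0.3448 d⁻¹.
Set 115.4·exp(−k·t) = 66 → t = ln(115.4/66)/k = 140000 s = 38.88 h.
Distance = v·t = 0.61·140000 = 85380 m = 85.38 km.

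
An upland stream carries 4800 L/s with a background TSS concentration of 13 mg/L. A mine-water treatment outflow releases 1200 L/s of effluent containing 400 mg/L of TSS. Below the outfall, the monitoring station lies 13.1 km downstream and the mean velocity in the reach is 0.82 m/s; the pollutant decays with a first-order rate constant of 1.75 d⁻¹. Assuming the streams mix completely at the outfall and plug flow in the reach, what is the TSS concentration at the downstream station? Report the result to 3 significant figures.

65.4 mg/L

Conservation of mass: C = (4800·13.00 + 1200·400.0) / 6000 = 542400/6000 = 90.40 mg/L.
Travel time t = 13.1·1000 / 0.82 = 15980 s = 4.438 h.
First-order decay: C = 90.40·exp(−k·t) = 90.40·0.7236 = 65.41 mg/L.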